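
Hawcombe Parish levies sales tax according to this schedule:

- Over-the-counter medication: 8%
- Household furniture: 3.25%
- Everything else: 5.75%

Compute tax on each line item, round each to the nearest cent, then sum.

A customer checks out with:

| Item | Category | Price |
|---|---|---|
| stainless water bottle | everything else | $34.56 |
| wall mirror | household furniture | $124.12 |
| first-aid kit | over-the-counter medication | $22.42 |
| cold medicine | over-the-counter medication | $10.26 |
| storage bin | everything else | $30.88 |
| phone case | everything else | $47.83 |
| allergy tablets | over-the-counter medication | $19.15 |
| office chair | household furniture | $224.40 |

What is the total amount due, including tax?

$535.60

Stainless water bottle $34.56: everything else → 5.75% → $1.99
Wall mirror $124.12: household furniture → 3.25% → $4.03
First-aid kit $22.42: over-the-counter medication → 8% → $1.79
Cold medicine $10.26: over-the-counter medication → 8% → $0.82
Storage bin $30.88: everything else → 5.75% → $1.78
Phone case $47.83: everything else → 5.75% → $2.75
Allergy tablets $19.15: over-the-counter medication → 8% → $1.53
Office chair $224.40: household furniture → 3.25% → $7.29
Subtotal = $513.62; tax = $21.98; total due = $535.60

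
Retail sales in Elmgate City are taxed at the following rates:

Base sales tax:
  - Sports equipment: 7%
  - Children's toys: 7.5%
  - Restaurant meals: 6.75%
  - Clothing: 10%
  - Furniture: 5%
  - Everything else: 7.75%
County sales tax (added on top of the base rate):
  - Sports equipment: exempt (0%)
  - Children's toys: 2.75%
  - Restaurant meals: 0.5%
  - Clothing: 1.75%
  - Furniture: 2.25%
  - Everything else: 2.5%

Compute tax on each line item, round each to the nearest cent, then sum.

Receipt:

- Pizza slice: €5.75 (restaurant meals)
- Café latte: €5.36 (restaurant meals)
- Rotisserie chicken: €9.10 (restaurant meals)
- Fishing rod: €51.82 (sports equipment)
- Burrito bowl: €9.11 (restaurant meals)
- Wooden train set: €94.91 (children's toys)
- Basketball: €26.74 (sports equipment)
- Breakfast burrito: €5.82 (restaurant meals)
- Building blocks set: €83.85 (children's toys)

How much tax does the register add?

Pizza slice €5.75: restaurant meals → 6.75% + 0.5% county = 7.25% → €0.42
Café latte €5.36: restaurant meals → 6.75% + 0.5% county = 7.25% → €0.39
Rotisserie chicken €9.10: restaurant meals → 6.75% + 0.5% county = 7.25% → €0.66
Fishing rod €51.82: sports equipment → 7% + 0% county = 7% → €3.63
Burrito bowl €9.11: restaurant meals → 6.75% + 0.5% county = 7.25% → €0.66
Wooden train set €94.91: children's toys → 7.5% + 2.75% county = 10.25% → €9.73
Basketball €26.74: sports equipment → 7% + 0% county = 7% → €1.87
Breakfast burrito €5.82: restaurant meals → 6.75% + 0.5% county = 7.25% → €0.42
Building blocks set €83.85: children's toys → 7.5% + 2.75% county = 10.25% → €8.59
Total tax = €0.42 + €0.39 + €0.66 + €3.63 + €0.66 + €9.73 + €1.87 + €0.42 + €8.59 = €26.37

€26.37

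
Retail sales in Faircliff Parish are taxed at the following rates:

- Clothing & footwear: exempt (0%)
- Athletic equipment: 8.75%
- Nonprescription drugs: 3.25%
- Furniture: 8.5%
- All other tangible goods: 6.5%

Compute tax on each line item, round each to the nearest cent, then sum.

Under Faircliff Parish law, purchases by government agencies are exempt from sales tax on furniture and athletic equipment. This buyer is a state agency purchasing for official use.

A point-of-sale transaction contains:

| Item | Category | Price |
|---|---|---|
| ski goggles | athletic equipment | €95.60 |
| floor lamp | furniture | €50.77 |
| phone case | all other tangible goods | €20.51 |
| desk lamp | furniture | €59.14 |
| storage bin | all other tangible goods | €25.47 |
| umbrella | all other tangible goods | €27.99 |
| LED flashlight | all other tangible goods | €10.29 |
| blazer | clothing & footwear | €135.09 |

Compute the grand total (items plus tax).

€430.34

Ski goggles €95.60: athletic equipment, buyer-exempt → 0% → €0.00
Floor lamp €50.77: furniture, buyer-exempt → 0% → €0.00
Phone case €20.51: all other tangible goods → 6.5% → €1.33
Desk lamp €59.14: furniture, buyer-exempt → 0% → €0.00
Storage bin €25.47: all other tangible goods → 6.5% → €1.66
Umbrella €27.99: all other tangible goods → 6.5% → €1.82
LED flashlight €10.29: all other tangible goods → 6.5% → €0.67
Blazer €135.09: clothing & footwear → 0% → €0.00
Subtotal = €424.86; tax = €5.48; total due = €430.34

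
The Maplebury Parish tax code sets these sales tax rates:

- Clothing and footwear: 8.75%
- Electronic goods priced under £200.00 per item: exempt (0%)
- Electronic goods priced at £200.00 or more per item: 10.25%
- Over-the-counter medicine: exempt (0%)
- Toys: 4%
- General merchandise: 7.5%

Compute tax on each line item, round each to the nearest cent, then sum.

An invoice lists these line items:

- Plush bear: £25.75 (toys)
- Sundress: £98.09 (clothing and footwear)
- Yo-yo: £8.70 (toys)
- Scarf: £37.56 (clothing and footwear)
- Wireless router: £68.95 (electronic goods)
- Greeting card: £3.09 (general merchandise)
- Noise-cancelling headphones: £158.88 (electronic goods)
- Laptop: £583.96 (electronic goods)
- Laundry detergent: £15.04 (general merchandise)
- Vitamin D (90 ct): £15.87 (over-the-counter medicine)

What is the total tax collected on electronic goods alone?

£59.86

Wireless router £68.95: electronic goods, under £200.00 → 0% → £0.00
Noise-cancelling headphones £158.88: electronic goods, under £200.00 → 0% → £0.00
Laptop £583.96: electronic goods, £200.00 or more → 10.25% → £59.86
Tax on electronic goods = £0.00 + £0.00 + £59.86 = £59.86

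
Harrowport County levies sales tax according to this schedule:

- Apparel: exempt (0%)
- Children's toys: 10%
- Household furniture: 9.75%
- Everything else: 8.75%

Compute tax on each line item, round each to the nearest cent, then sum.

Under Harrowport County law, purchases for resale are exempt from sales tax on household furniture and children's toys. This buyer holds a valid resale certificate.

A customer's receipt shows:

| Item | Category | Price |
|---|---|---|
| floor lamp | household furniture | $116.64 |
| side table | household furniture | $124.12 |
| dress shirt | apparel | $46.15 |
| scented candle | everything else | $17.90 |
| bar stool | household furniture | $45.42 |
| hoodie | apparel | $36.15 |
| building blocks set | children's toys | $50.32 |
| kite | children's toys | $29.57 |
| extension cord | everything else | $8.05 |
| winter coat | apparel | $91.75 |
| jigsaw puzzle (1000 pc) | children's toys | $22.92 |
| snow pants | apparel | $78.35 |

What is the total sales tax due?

$2.27

Floor lamp $116.64: household furniture, buyer-exempt → 0% → $0.00
Side table $124.12: household furniture, buyer-exempt → 0% → $0.00
Dress shirt $46.15: apparel → 0% → $0.00
Scented candle $17.90: everything else → 8.75% → $1.57
Bar stool $45.42: household furniture, buyer-exempt → 0% → $0.00
Hoodie $36.15: apparel → 0% → $0.00
Building blocks set $50.32: children's toys, buyer-exempt → 0% → $0.00
Kite $29.57: children's toys, buyer-exempt → 0% → $0.00
Extension cord $8.05: everything else → 8.75% → $0.70
Winter coat $91.75: apparel → 0% → $0.00
Jigsaw puzzle (1000 pc) $22.92: children's toys, buyer-exempt → 0% → $0.00
Snow pants $78.35: apparel → 0% → $0.00
Total tax = $1.57 + $0.70 = $2.27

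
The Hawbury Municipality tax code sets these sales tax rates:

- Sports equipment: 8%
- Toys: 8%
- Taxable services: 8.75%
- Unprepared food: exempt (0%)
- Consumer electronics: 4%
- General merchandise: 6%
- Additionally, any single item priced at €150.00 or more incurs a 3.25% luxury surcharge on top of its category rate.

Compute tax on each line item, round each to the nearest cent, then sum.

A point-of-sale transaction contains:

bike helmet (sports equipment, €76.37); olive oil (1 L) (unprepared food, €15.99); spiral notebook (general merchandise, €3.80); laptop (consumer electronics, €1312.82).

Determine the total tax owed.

Bike helmet €76.37: sports equipment → 8% → €6.11
Olive oil (1 L) €15.99: unprepared food → 0% → €0.00
Spiral notebook €3.80: general merchandise → 6% → €0.23
Laptop €1312.82: consumer electronics → 4% + 3.25% surcharge = 7.25% → €95.18
Total tax = €6.11 + €0.23 + €95.18 = €101.52

€101.52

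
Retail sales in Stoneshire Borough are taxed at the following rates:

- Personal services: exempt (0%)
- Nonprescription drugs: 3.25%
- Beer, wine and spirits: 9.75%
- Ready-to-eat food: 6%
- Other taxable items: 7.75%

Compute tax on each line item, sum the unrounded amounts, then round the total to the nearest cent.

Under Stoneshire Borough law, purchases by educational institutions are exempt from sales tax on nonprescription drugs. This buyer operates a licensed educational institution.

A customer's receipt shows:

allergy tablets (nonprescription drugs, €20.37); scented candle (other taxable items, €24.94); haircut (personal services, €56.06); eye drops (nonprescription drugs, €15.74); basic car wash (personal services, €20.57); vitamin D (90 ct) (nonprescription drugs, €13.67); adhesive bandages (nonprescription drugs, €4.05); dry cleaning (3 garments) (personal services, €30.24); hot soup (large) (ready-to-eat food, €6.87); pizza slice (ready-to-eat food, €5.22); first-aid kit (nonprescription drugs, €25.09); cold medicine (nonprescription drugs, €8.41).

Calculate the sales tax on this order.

Allergy tablets €20.37: nonprescription drugs, buyer-exempt → 0% → €0.00
Scented candle €24.94: other taxable items → 7.75% → €1.93285
Haircut €56.06: personal services → 0% → €0.00
Eye drops €15.74: nonprescription drugs, buyer-exempt → 0% → €0.00
Basic car wash €20.57: personal services → 0% → €0.00
Vitamin D (90 ct) €13.67: nonprescription drugs, buyer-exempt → 0% → €0.00
Adhesive bandages €4.05: nonprescription drugs, buyer-exempt → 0% → €0.00
Dry cleaning (3 garments) €30.24: personal services → 0% → €0.00
Hot soup (large) €6.87: ready-to-eat food → 6% → €0.4122
Pizza slice €5.22: ready-to-eat food → 6% → €0.3132
First-aid kit €25.09: nonprescription drugs, buyer-exempt → 0% → €0.00
Cold medicine €8.41: nonprescription drugs, buyer-exempt → 0% → €0.00
Unrounded tax sum = €2.65825 → €2.66

€2.66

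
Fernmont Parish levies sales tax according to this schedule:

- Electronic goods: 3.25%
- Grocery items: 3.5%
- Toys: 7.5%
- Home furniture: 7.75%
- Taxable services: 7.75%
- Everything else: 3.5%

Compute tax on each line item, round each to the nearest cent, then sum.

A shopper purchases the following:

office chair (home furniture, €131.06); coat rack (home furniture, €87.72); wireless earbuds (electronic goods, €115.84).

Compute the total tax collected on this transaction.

Office chair €131.06: home furniture → 7.75% → €10.16
Coat rack €87.72: home furniture → 7.75% → €6.80
Wireless earbuds €115.84: electronic goods → 3.25% → €3.76
Total tax = €10.16 + €6.80 + €3.76 = €20.72

€20.72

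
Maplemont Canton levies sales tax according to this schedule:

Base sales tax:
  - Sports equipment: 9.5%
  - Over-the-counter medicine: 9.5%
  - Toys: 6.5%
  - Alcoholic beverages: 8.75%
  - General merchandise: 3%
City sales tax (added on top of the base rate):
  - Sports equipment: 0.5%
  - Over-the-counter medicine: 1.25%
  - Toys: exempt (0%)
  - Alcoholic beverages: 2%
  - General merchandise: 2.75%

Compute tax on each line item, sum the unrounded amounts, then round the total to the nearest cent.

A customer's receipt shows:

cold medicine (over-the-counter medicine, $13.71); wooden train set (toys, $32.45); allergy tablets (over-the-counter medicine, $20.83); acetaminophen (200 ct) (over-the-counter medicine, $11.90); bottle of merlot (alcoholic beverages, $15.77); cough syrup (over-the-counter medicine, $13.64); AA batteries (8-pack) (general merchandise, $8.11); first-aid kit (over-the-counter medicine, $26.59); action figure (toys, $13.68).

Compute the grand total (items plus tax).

Cold medicine $13.71: over-the-counter medicine → 9.5% + 1.25% city = 10.75% → $1.473825
Wooden train set $32.45: toys → 6.5% + 0% city = 6.5% → $2.10925
Allergy tablets $20.83: over-the-counter medicine → 9.5% + 1.25% city = 10.75% → $2.239225
Acetaminophen (200 ct) $11.90: over-the-counter medicine → 9.5% + 1.25% city = 10.75% → $1.27925
Bottle of merlot $15.77: alcoholic beverages → 8.75% + 2% city = 10.75% → $1.695275
Cough syrup $13.64: over-the-counter medicine → 9.5% + 1.25% city = 10.75% → $1.4663
AA batteries (8-pack) $8.11: general merchandise → 3% + 2.75% city = 5.75% → $0.466325
First-aid kit $26.59: over-the-counter medicine → 9.5% + 1.25% city = 10.75% → $2.858425
Action figure $13.68: toys → 6.5% + 0% city = 6.5% → $0.8892
Subtotal = $156.68; unrounded tax = $14.477075 → $14.48; total due = $171.16

$171.16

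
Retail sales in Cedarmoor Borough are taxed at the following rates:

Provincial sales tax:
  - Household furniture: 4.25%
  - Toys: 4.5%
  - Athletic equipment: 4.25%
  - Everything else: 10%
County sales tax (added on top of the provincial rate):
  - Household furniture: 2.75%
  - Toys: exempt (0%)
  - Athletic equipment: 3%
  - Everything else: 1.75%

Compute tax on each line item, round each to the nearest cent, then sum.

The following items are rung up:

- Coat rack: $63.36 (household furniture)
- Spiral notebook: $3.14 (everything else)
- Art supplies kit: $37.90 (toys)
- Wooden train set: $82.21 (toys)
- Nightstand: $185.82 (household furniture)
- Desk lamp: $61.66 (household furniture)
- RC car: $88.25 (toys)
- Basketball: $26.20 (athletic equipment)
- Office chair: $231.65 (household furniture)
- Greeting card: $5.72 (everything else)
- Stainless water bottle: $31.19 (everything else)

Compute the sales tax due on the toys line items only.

Art supplies kit $37.90: toys → 4.5% + 0% county = 4.5% → $1.71
Wooden train set $82.21: toys → 4.5% + 0% county = 4.5% → $3.70
RC car $88.25: toys → 4.5% + 0% county = 4.5% → $3.97
Tax on toys = $1.71 + $3.70 + $3.97 = $9.38

$9.38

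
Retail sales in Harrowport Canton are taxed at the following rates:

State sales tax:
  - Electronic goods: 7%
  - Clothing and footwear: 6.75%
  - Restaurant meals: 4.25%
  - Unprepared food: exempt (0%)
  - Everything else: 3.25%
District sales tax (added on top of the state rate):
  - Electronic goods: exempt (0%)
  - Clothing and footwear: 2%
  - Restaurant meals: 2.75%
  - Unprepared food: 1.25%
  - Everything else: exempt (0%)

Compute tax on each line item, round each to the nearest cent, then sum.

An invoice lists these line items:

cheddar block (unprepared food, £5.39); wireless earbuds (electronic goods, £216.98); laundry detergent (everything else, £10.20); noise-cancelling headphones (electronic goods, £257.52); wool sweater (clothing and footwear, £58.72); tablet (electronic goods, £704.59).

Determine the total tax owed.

£88.08

Cheddar block £5.39: unprepared food → 0% + 1.25% district = 1.25% → £0.07
Wireless earbuds £216.98: electronic goods → 7% + 0% district = 7% → £15.19
Laundry detergent £10.20: everything else → 3.25% + 0% district = 3.25% → £0.33
Noise-cancelling headphones £257.52: electronic goods → 7% + 0% district = 7% → £18.03
Wool sweater £58.72: clothing and footwear → 6.75% + 2% district = 8.75% → £5.14
Tablet £704.59: electronic goods → 7% + 0% district = 7% → £49.32
Total tax = £0.07 + £15.19 + £0.33 + £18.03 + £5.14 + £49.32 = £88.08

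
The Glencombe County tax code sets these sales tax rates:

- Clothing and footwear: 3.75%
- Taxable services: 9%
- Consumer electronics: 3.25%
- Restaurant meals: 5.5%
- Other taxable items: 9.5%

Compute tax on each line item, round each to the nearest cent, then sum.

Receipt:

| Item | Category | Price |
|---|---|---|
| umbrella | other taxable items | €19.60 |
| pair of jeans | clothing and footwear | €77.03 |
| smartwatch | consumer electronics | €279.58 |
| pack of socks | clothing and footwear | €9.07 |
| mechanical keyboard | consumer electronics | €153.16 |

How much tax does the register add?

Umbrella €19.60: other taxable items → 9.5% → €1.86
Pair of jeans €77.03: clothing and footwear → 3.75% → €2.89
Smartwatch €279.58: consumer electronics → 3.25% → €9.09
Pack of socks €9.07: clothing and footwear → 3.75% → €0.34
Mechanical keyboard €153.16: consumer electronics → 3.25% → €4.98
Total tax = €1.86 + €2.89 + €9.09 + €0.34 + €4.98 = €19.16

€19.16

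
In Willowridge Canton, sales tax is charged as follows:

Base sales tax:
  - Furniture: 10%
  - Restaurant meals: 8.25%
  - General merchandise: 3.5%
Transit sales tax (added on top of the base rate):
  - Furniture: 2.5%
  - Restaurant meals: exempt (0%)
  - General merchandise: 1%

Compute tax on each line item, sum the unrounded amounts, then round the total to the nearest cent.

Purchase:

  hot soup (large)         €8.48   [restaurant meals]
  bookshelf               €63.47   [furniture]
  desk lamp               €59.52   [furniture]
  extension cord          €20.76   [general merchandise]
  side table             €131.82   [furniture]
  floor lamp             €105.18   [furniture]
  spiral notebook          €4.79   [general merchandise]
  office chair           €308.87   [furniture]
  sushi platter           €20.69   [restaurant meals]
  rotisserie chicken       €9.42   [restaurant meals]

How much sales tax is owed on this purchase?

Hot soup (large) €8.48: restaurant meals → 8.25% + 0% transit = 8.25% → €0.6996
Bookshelf €63.47: furniture → 10% + 2.5% transit = 12.5% → €7.93375
Desk lamp €59.52: furniture → 10% + 2.5% transit = 12.5% → €7.44
Extension cord €20.76: general merchandise → 3.5% + 1% transit = 4.5% → €0.9342
Side table €131.82: furniture → 10% + 2.5% transit = 12.5% → €16.4775
Floor lamp €105.18: furniture → 10% + 2.5% transit = 12.5% → €13.1475
Spiral notebook €4.79: general merchandise → 3.5% + 1% transit = 4.5% → €0.21555
Office chair €308.87: furniture → 10% + 2.5% transit = 12.5% → €38.60875
Sushi platter €20.69: restaurant meals → 8.25% + 0% transit = 8.25% → €1.706925
Rotisserie chicken €9.42: restaurant meals → 8.25% + 0% transit = 8.25% → €0.77715
Unrounded tax sum = €87.940925 → €87.94

€87.94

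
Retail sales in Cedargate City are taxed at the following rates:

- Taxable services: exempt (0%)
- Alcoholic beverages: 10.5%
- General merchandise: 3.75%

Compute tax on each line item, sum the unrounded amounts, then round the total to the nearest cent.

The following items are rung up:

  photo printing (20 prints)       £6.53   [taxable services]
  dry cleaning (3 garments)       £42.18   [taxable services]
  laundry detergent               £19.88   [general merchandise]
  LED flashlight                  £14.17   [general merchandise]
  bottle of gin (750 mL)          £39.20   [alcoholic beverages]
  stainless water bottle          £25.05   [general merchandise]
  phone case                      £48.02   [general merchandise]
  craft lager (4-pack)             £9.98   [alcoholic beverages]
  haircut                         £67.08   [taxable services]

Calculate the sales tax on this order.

Photo printing (20 prints) £6.53: taxable services → 0% → £0.00
Dry cleaning (3 garments) £42.18: taxable services → 0% → £0.00
Laundry detergent £19.88: general merchandise → 3.75% → £0.7455
LED flashlight £14.17: general merchandise → 3.75% → £0.531375
Bottle of gin (750 mL) £39.20: alcoholic beverages → 10.5% → £4.116
Stainless water bottle £25.05: general merchandise → 3.75% → £0.939375
Phone case £48.02: general merchandise → 3.75% → £1.80075
Craft lager (4-pack) £9.98: alcoholic beverages → 10.5% → £1.0479
Haircut £67.08: taxable services → 0% → £0.00
Unrounded tax sum = £9.1809 → £9.18

£9.18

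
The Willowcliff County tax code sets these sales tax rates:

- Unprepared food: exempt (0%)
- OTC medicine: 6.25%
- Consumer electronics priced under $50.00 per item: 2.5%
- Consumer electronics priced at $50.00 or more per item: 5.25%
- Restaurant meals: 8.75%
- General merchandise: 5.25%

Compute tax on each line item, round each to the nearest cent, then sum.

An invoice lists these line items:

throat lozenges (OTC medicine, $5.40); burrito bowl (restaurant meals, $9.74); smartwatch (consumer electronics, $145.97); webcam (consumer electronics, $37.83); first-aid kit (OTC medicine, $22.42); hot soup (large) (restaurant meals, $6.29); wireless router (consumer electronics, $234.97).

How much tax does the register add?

$24.09

Throat lozenges $5.40: OTC medicine → 6.25% → $0.34
Burrito bowl $9.74: restaurant meals → 8.75% → $0.85
Smartwatch $145.97: consumer electronics, $50.00 or more → 5.25% → $7.66
Webcam $37.83: consumer electronics, under $50.00 → 2.5% → $0.95
First-aid kit $22.42: OTC medicine → 6.25% → $1.40
Hot soup (large) $6.29: restaurant meals → 8.75% → $0.55
Wireless router $234.97: consumer electronics, $50.00 or more → 5.25% → $12.34
Total tax = $0.34 + $0.85 + $7.66 + $0.95 + $1.40 + $0.55 + $12.34 = $24.09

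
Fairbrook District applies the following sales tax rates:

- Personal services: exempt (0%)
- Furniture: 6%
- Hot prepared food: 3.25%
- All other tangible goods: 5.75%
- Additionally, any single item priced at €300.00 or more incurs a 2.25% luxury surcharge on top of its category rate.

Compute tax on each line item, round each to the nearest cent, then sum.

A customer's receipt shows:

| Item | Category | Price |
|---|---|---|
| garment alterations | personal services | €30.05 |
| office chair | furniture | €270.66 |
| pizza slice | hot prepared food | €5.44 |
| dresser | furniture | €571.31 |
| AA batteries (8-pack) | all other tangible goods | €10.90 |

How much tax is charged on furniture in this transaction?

Office chair €270.66: furniture → 6% → €16.24
Dresser €571.31: furniture → 6% + 2.25% surcharge = 8.25% → €47.13
Tax on furniture = €16.24 + €47.13 = €63.37

€63.37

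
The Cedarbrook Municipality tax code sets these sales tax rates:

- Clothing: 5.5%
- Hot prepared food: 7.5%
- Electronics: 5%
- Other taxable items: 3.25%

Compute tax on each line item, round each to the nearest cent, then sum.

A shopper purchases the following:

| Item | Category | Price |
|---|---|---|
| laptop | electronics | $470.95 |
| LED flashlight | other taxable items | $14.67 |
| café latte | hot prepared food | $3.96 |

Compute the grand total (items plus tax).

$513.91

Laptop $470.95: electronics → 5% → $23.55
LED flashlight $14.67: other taxable items → 3.25% → $0.48
Café latte $3.96: hot prepared food → 7.5% → $0.30
Subtotal = $489.58; tax = $24.33; total due = $513.91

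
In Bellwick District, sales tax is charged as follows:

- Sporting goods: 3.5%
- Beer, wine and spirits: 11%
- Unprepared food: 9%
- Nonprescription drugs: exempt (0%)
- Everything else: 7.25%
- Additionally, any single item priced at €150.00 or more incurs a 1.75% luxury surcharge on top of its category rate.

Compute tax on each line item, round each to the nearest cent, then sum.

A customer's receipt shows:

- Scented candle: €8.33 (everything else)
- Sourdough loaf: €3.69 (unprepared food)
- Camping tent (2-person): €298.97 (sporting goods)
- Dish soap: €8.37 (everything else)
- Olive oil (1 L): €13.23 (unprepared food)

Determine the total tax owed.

Scented candle €8.33: everything else → 7.25% → €0.60
Sourdough loaf €3.69: unprepared food → 9% → €0.33
Camping tent (2-person) €298.97: sporting goods → 3.5% + 1.75% surcharge = 5.25% → €15.70
Dish soap €8.37: everything else → 7.25% → €0.61
Olive oil (1 L) €13.23: unprepared food → 9% → €1.19
Total tax = €0.60 + €0.33 + €15.70 + €0.61 + €1.19 = €18.43

€18.43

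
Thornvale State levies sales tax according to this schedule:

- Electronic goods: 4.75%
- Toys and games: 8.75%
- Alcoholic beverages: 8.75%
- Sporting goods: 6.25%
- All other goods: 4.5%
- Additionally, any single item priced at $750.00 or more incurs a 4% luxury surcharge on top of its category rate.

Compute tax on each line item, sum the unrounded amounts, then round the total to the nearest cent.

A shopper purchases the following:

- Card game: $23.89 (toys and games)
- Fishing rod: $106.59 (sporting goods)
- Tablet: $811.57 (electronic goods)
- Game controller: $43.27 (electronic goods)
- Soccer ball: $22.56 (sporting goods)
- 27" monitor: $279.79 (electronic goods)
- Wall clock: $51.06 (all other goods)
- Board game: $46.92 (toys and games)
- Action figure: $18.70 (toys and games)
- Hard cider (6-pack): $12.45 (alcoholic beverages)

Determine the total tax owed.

$105.65

Card game $23.89: toys and games → 8.75% → $2.090375
Fishing rod $106.59: sporting goods → 6.25% → $6.661875
Tablet $811.57: electronic goods → 4.75% + 4% surcharge = 8.75% → $71.012375
Game controller $43.27: electronic goods → 4.75% → $2.055325
Soccer ball $22.56: sporting goods → 6.25% → $1.41
27" monitor $279.79: electronic goods → 4.75% → $13.290025
Wall clock $51.06: all other goods → 4.5% → $2.2977
Board game $46.92: toys and games → 8.75% → $4.1055
Action figure $18.70: toys and games → 8.75% → $1.63625
Hard cider (6-pack) $12.45: alcoholic beverages → 8.75% → $1.089375
Unrounded tax sum = $105.6488 → $105.65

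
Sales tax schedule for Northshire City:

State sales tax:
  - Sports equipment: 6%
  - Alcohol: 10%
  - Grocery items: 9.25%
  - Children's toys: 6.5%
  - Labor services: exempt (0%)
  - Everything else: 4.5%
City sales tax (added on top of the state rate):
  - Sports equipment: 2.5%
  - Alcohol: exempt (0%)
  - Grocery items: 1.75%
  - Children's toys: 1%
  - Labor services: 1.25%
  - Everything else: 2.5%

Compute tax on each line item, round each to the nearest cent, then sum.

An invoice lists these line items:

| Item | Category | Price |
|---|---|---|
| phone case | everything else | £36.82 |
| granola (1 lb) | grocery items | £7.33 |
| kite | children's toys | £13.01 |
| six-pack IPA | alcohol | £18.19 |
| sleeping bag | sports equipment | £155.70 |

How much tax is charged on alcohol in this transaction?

Six-pack IPA £18.19: alcohol → 10% + 0% city = 10% → £1.82
Tax on alcohol = £1.82

£1.82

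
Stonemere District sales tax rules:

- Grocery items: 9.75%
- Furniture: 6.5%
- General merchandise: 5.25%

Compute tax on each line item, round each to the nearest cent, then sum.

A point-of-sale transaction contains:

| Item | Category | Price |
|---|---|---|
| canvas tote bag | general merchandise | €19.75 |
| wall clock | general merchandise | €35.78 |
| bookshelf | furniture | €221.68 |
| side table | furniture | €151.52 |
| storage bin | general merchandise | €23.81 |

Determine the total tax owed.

Canvas tote bag €19.75: general merchandise → 5.25% → €1.04
Wall clock €35.78: general merchandise → 5.25% → €1.88
Bookshelf €221.68: furniture → 6.5% → €14.41
Side table €151.52: furniture → 6.5% → €9.85
Storage bin €23.81: general merchandise → 5.25% → €1.25
Total tax = €1.04 + €1.88 + €14.41 + €9.85 + €1.25 = €28.43

€28.43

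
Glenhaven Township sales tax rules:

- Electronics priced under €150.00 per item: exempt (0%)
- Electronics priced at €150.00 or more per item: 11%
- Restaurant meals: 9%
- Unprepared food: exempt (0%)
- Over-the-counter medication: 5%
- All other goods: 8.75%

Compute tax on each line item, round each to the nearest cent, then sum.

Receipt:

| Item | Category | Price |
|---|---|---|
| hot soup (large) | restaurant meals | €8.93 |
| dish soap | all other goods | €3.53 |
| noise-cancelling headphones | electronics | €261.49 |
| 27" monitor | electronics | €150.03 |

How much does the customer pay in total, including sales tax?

Hot soup (large) €8.93: restaurant meals → 9% → €0.80
Dish soap €3.53: all other goods → 8.75% → €0.31
Noise-cancelling headphones €261.49: electronics, €150.00 or more → 11% → €28.76
27" monitor €150.03: electronics, €150.00 or more → 11% → €16.50
Subtotal = €423.98; tax = €46.37; total due = €470.35

€470.35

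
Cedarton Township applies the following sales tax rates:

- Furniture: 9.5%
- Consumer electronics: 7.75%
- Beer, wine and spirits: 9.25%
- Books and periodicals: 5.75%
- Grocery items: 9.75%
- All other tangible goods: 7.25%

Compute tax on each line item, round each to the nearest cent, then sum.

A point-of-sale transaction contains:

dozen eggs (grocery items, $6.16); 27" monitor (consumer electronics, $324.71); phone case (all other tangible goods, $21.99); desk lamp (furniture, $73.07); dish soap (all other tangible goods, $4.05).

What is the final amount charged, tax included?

Dozen eggs $6.16: grocery items → 9.75% → $0.60
27" monitor $324.71: consumer electronics → 7.75% → $25.17
Phone case $21.99: all other tangible goods → 7.25% → $1.59
Desk lamp $73.07: furniture → 9.5% → $6.94
Dish soap $4.05: all other tangible goods → 7.25% → $0.29
Subtotal = $429.98; tax = $34.59; total due = $464.57

$464.57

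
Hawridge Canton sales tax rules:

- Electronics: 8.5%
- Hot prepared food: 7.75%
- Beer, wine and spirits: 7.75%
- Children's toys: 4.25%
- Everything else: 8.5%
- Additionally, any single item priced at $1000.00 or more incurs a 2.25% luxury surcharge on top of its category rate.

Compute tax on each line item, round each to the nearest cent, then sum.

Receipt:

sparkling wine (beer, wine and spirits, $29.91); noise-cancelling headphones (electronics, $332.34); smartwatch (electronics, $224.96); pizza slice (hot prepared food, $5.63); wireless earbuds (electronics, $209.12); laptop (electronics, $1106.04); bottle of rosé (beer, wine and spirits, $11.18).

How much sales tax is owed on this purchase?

Sparkling wine $29.91: beer, wine and spirits → 7.75% → $2.32
Noise-cancelling headphones $332.34: electronics → 8.5% → $28.25
Smartwatch $224.96: electronics → 8.5% → $19.12
Pizza slice $5.63: hot prepared food → 7.75% → $0.44
Wireless earbuds $209.12: electronics → 8.5% → $17.78
Laptop $1106.04: electronics → 8.5% + 2.25% surcharge = 10.75% → $118.90
Bottle of rosé $11.18: beer, wine and spirits → 7.75% → $0.87
Total tax = $2.32 + $28.25 + $19.12 + $0.44 + $17.78 + $118.90 + $0.87 = $187.68

$187.68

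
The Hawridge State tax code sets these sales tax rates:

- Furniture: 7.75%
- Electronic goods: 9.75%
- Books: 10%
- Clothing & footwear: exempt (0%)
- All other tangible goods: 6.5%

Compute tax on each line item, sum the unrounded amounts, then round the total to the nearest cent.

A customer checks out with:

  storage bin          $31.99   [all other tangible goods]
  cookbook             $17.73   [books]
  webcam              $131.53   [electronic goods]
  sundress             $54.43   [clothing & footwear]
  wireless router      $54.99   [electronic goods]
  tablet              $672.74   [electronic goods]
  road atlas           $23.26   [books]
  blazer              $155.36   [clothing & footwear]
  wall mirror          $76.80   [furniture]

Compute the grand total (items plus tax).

$1314.74

Storage bin $31.99: all other tangible goods → 6.5% → $2.07935
Cookbook $17.73: books → 10% → $1.773
Webcam $131.53: electronic goods → 9.75% → $12.824175
Sundress $54.43: clothing & footwear → 0% → $0.00
Wireless router $54.99: electronic goods → 9.75% → $5.361525
Tablet $672.74: electronic goods → 9.75% → $65.59215
Road atlas $23.26: books → 10% → $2.326
Blazer $155.36: clothing & footwear → 0% → $0.00
Wall mirror $76.80: furniture → 7.75% → $5.952
Subtotal = $1218.83; unrounded tax = $95.9082 → $95.91; total due = $1314.74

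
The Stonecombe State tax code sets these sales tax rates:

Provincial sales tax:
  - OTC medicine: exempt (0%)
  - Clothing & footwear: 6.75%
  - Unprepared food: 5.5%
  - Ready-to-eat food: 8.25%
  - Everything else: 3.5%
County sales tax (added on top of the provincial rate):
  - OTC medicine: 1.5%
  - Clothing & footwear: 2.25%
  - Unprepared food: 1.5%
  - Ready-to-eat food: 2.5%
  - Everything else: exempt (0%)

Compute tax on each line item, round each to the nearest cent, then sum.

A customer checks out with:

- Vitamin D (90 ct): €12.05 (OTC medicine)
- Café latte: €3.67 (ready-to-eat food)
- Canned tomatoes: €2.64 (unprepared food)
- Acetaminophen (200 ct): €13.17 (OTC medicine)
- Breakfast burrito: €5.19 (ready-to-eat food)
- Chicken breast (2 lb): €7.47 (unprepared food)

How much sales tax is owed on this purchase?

€2.03

Vitamin D (90 ct) €12.05: OTC medicine → 0% + 1.5% county = 1.5% → €0.18
Café latte €3.67: ready-to-eat food → 8.25% + 2.5% county = 10.75% → €0.39
Canned tomatoes €2.64: unprepared food → 5.5% + 1.5% county = 7% → €0.18
Acetaminophen (200 ct) €13.17: OTC medicine → 0% + 1.5% county = 1.5% → €0.20
Breakfast burrito €5.19: ready-to-eat food → 8.25% + 2.5% county = 10.75% → €0.56
Chicken breast (2 lb) €7.47: unprepared food → 5.5% + 1.5% county = 7% → €0.52
Total tax = €0.18 + €0.39 + €0.18 + €0.20 + €0.56 + €0.52 = €2.03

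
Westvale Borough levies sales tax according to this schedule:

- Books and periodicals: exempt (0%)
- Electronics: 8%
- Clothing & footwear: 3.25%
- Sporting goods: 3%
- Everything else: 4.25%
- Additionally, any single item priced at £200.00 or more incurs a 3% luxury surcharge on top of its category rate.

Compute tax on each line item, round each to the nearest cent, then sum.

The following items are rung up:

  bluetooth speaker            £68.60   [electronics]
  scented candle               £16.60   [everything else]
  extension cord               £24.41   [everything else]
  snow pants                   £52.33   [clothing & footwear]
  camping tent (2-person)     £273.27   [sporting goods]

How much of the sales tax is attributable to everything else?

£1.75

Scented candle £16.60: everything else → 4.25% → £0.71
Extension cord £24.41: everything else → 4.25% → £1.04
Tax on everything else = £0.71 + £1.04 = £1.75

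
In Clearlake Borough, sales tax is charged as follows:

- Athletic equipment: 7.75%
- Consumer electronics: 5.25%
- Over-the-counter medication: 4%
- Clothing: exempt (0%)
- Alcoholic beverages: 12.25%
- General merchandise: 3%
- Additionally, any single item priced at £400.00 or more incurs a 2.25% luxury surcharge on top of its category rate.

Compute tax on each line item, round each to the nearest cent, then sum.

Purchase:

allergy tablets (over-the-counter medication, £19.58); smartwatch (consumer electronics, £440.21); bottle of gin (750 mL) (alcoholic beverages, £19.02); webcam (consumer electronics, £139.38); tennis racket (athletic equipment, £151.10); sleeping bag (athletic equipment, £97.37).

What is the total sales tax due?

£62.71

Allergy tablets £19.58: over-the-counter medication → 4% → £0.78
Smartwatch £440.21: consumer electronics → 5.25% + 2.25% surcharge = 7.5% → £33.02
Bottle of gin (750 mL) £19.02: alcoholic beverages → 12.25% → £2.33
Webcam £139.38: consumer electronics → 5.25% → £7.32
Tennis racket £151.10: athletic equipment → 7.75% → £11.71
Sleeping bag £97.37: athletic equipment → 7.75% → £7.55
Total tax = £0.78 + £33.02 + £2.33 + £7.32 + £11.71 + £7.55 = £62.71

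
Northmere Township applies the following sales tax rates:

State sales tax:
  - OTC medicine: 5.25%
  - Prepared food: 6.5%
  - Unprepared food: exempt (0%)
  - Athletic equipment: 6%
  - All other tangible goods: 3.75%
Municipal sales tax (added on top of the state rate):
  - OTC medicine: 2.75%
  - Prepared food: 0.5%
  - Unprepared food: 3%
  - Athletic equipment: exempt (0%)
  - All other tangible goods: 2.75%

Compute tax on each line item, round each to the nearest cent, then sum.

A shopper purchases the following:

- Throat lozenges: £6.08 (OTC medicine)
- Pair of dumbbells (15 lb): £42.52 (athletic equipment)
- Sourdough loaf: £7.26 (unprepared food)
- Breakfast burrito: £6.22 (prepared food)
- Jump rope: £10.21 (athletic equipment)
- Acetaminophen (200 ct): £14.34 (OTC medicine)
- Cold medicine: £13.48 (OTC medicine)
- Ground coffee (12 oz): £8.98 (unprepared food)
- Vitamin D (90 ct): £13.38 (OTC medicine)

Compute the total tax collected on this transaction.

£7.88

Throat lozenges £6.08: OTC medicine → 5.25% + 2.75% municipal = 8% → £0.49
Pair of dumbbells (15 lb) £42.52: athletic equipment → 6% + 0% municipal = 6% → £2.55
Sourdough loaf £7.26: unprepared food → 0% + 3% municipal = 3% → £0.22
Breakfast burrito £6.22: prepared food → 6.5% + 0.5% municipal = 7% → £0.44
Jump rope £10.21: athletic equipment → 6% + 0% municipal = 6% → £0.61
Acetaminophen (200 ct) £14.34: OTC medicine → 5.25% + 2.75% municipal = 8% → £1.15
Cold medicine £13.48: OTC medicine → 5.25% + 2.75% municipal = 8% → £1.08
Ground coffee (12 oz) £8.98: unprepared food → 0% + 3% municipal = 3% → £0.27
Vitamin D (90 ct) £13.38: OTC medicine → 5.25% + 2.75% municipal = 8% → £1.07
Total tax = £0.49 + £2.55 + £0.22 + £0.44 + £0.61 + £1.15 + £1.08 + £0.27 + £1.07 = £7.88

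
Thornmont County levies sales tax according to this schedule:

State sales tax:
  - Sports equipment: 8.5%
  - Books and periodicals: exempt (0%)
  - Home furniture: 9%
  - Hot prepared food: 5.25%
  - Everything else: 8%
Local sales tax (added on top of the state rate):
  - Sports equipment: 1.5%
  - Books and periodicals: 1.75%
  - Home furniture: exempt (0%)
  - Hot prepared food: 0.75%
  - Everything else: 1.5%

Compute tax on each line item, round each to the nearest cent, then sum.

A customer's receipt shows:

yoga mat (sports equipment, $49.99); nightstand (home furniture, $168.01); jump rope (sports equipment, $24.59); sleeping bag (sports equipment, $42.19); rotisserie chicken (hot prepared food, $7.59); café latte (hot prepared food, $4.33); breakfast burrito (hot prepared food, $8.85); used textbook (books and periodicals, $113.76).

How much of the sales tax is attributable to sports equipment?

$11.68

Yoga mat $49.99: sports equipment → 8.5% + 1.5% local = 10% → $5.00
Jump rope $24.59: sports equipment → 8.5% + 1.5% local = 10% → $2.46
Sleeping bag $42.19: sports equipment → 8.5% + 1.5% local = 10% → $4.22
Tax on sports equipment = $5.00 + $2.46 + $4.22 = $11.68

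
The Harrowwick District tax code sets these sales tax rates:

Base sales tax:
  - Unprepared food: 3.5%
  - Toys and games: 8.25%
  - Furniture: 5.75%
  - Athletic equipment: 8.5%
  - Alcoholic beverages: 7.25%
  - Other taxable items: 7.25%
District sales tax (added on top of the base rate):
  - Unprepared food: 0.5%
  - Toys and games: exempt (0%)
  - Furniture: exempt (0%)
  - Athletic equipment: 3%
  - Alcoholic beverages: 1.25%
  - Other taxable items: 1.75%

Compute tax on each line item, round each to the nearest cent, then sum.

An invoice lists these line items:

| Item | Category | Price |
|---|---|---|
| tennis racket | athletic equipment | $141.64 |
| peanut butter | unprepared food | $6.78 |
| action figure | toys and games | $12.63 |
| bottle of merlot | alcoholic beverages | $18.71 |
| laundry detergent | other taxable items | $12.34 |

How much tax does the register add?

Tennis racket $141.64: athletic equipment → 8.5% + 3% district = 11.5% → $16.29
Peanut butter $6.78: unprepared food → 3.5% + 0.5% district = 4% → $0.27
Action figure $12.63: toys and games → 8.25% + 0% district = 8.25% → $1.04
Bottle of merlot $18.71: alcoholic beverages → 7.25% + 1.25% district = 8.5% → $1.59
Laundry detergent $12.34: other taxable items → 7.25% + 1.75% district = 9% → $1.11
Total tax = $16.29 + $0.27 + $1.04 + $1.59 + $1.11 = $20.30

$20.30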